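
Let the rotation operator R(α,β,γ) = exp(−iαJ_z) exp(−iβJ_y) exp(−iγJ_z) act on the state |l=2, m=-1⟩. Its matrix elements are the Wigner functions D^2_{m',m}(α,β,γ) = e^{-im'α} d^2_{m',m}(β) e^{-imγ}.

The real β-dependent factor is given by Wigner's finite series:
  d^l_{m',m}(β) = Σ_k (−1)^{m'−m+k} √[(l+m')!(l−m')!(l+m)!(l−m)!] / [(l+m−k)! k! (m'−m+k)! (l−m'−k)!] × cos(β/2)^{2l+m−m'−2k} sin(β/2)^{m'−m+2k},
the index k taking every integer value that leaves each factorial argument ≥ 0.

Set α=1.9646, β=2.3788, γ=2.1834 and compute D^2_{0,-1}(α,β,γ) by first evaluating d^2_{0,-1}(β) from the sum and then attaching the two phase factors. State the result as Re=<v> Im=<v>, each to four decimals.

Re=-0.3518 Im=0.5005

D^2_{0,-1}(1.9646,2.3788,2.1834) = e^{-i·0·1.9646}·d^2_{0,-1}(2.3788)·e^{-i·-1·2.1834}. Compute d first:
c=cos(2.3788/2)=0.372217, s=sin(2.3788/2)=0.928146; N=√[2·2·1·6]=4.898979
k: max(0,(-1)−(0))=0 … min(2+(-1),2−(0))=1
  k=0: (−1)^1·4.8990/(2)·0.3722^3·0.9281^1 = -0.117241
  k=1: (−1)^2·4.8990/(2)·0.3722^1·0.9281^3 = +0.728988
d^2_{0,-1}(2.3788) = -0.117241 +0.728988 = +0.611747
Phases: e^{-i·(0)·1.9646}=+1.000000+0.000000i, e^{-i·(-1)·2.1834}=-0.575000+0.818154i ⇒ D=-0.351754+0.500503i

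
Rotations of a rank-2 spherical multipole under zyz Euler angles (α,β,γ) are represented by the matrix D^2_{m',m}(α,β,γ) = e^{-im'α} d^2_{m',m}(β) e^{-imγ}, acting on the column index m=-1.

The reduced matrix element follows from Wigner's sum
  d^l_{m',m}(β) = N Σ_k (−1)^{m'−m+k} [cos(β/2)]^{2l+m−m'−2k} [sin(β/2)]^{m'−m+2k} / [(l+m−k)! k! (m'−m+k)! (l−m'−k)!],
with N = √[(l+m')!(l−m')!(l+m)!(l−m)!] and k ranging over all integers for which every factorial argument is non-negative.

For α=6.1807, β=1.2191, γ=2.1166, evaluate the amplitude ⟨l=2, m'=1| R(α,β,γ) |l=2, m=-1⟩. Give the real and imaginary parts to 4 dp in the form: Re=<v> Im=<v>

Split into d^2_{1,-1}(β=1.2191) × two z-phases.
With c≡cos(β/2)=0.819906 and s≡sin(β/2)=0.572499, N=[6·1·1·6]^{1/2}=6.000000
Admissible k: 0..1 (factorial args all ≥0)
  k=0: (−1)^2·6.0000/(2)·0.8199^2·0.5725^2 = +0.660995
  k=1: (−1)^3·6.0000/(6)·0.8199^0·0.5725^4 = -0.107423
d^2_{1,-1}(1.2191) = +0.660995 -0.107423 = +0.553571
Attach z-rotation phases: D = e^{-i(1)(6.1807)}·(+0.553571)·e^{-i(-1)(2.1166)} = -0.334259+0.441262i

Re=-0.3343 Im=0.4413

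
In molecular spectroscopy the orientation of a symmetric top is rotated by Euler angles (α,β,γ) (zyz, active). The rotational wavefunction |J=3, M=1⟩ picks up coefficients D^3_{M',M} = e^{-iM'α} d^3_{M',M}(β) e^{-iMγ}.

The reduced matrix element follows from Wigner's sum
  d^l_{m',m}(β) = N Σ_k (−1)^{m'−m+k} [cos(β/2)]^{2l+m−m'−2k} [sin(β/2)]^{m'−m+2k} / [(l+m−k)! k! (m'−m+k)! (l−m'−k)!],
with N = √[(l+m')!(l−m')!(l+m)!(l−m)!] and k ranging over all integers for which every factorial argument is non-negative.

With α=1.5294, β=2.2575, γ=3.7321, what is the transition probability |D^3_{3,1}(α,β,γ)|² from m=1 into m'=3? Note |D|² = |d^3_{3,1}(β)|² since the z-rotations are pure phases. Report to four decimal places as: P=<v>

P=0.0112

Split into d^3_{3,1}(β=2.2575) × two z-phases.
With c≡cos(β/2)=0.427790 and s≡sin(β/2)=0.903878, N=[720·1·24·2]^{1/2}=185.903201
Admissible k: 0..0 (factorial args all ≥0)
  k=0: (−1)^2·185.9032/(48)·0.4278^4·0.9039^2 = +0.105971
d^3_{3,1}(2.2575) = +0.105971
|D^3_{3,1}|² = |d^3_{3,1}(β)|² = (+0.105971)² = 0.011230 (the z-rotation phases have unit modulus)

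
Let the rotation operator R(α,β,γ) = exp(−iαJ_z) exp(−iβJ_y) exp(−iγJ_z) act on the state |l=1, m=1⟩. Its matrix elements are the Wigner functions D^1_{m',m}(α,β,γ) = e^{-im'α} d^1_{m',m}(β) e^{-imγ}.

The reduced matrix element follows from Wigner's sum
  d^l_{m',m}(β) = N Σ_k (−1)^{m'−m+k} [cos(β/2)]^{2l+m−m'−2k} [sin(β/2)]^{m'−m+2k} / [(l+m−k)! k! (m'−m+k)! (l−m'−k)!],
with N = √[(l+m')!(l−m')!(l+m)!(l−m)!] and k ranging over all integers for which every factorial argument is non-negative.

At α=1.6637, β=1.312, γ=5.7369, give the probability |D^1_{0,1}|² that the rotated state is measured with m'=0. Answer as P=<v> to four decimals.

P=0.4673

Split into d^1_{0,1}(β=1.312) × two z-phases.
With c≡cos(β/2)=0.792438 and s≡sin(β/2)=0.609952, N=[1·1·2·1]^{1/2}=1.414214
The bounds max(0,m−m')=1 and min(l+m,l−m')=1 give 1 term
  k=1: (−1)^0·1.4142/(1)·0.7924^1·0.6100^1 = +0.683559
d^1_{0,1}(1.312) = +0.683559
|D^1_{0,1}|² = |d^1_{0,1}(β)|² = (+0.683559)² = 0.467253 (the z-rotation phases have unit modulus)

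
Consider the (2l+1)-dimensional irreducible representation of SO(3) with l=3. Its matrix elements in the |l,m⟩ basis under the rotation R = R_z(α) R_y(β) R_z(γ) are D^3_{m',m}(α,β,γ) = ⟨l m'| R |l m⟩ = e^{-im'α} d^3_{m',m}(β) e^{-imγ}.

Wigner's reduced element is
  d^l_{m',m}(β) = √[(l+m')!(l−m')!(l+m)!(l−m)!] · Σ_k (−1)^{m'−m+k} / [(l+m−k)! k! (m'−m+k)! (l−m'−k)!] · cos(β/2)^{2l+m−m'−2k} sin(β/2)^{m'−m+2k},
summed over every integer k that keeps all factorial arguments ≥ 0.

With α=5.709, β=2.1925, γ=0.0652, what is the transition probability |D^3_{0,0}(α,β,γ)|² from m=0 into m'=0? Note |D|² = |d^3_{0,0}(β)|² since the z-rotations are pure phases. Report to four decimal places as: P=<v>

P=0.1442

D^3_{0,0}(5.709,2.1925,0.0652) = e^{-i·0·5.709}·d^3_{0,0}(2.1925)·e^{-i·0·0.0652}. Compute d first:
Half-angle: c=0.456935, s=0.889500. N=√(6·6·6·6)=36.000000
k∈{0,1,2,3} keeps every argument non-negative
  k=0: (−1)^0·36.0000/(36)·0.4569^6·0.8895^0 = +0.009102
  k=1: (−1)^1·36.0000/(4)·0.4569^4·0.8895^2 = -0.310422
  k=2: (−1)^2·36.0000/(4)·0.4569^2·0.8895^4 = +1.176347
  k=3: (−1)^3·36.0000/(36)·0.4569^0·0.8895^6 = -0.495309
d^3_{0,0}(2.1925) = +0.009102 -0.310422 +1.176347 -0.495309 = +0.379718
|D^3_{0,0}|² = |d^3_{0,0}(β)|² = (+0.379718)² = 0.144186 (the z-rotation phases have unit modulus)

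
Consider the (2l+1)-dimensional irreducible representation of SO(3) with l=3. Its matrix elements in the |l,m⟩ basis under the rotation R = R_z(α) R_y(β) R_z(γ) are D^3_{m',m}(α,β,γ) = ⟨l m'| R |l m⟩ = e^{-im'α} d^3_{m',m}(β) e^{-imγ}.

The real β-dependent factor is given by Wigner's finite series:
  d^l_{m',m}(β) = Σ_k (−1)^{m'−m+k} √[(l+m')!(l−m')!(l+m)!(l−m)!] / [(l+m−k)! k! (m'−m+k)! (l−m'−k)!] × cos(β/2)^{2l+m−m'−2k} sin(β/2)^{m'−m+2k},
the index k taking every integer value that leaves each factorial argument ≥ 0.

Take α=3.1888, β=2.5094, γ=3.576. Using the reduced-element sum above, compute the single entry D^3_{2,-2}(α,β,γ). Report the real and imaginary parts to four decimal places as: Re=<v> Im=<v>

Re=-0.2451 Im=-0.2398

First d^3_{2,-2}(β=2.5094), then the phase factors e^{-i(2)α} and e^{-i(-2)γ}:
With c≡cos(β/2)=0.310859 and s≡sin(β/2)=0.950456, N=[120·1·1·120]^{1/2}=120.000000
k∈{0,1} keeps every argument non-negative
  k=0: (−1)^4·120.0000/(24)·0.3109^2·0.9505^4 = +0.394298
  k=1: (−1)^5·120.0000/(120)·0.3109^0·0.9505^6 = -0.737212
d^3_{2,-2}(2.5094) = +0.394298 -0.737212 = -0.342914
Phases: e^{-i·(2)·3.1888}=+0.995546-0.094274i, e^{-i·(-2)·3.576}=+0.645732+0.763564i ⇒ D=-0.245129-0.239796i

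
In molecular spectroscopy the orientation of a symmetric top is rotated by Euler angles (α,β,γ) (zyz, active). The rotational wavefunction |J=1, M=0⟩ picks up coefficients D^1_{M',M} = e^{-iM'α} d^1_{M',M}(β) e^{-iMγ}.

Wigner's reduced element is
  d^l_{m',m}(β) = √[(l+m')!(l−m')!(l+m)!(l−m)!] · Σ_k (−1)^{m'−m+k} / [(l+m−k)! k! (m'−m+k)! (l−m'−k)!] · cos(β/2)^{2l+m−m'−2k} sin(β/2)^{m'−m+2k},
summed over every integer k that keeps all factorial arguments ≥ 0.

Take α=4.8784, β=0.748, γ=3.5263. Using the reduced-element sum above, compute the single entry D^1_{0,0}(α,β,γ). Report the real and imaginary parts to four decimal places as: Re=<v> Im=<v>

Re=0.7331 Im=0.0000

First d^1_{0,0}(β=0.748), then the phase factors e^{-i(0)α} and e^{-i(0)γ}:
c=cos(0.748/2)=0.930873, s=sin(0.748/2)=0.365342; N=√[1·1·1·1]=1.000000
The bounds max(0,m−m')=0 and min(l+m,l−m')=1 give 2 terms
  k=0: (−1)^0·1.0000/(1)·0.9309^2·0.3653^0 = +0.866525
  k=1: (−1)^1·1.0000/(1)·0.9309^0·0.3653^2 = -0.133475
d^1_{0,0}(0.748) = +0.866525 -0.133475 = +0.733051
Phases: e^{-i·(0)·4.8784}=+1.000000+0.000000i, e^{-i·(0)·3.5263}=+1.000000+0.000000i ⇒ D=+0.733051+0.000000i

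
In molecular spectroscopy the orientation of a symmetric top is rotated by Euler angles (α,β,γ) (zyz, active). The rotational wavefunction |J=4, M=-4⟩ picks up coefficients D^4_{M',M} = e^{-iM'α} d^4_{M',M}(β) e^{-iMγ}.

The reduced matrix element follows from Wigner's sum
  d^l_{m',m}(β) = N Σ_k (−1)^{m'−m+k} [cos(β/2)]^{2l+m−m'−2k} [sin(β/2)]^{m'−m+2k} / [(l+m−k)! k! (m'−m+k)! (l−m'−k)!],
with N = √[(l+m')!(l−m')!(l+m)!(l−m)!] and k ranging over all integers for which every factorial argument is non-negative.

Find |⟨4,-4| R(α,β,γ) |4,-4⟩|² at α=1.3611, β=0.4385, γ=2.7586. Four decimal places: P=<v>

P=0.6786

First d^4_{-4,-4}(β=0.4385), then the phase factors e^{-i(-4)α} and e^{-i(-4)γ}:
c=cos(0.4385/2)=0.976061, s=sin(0.4385/2)=0.217498; N=√[1·40320·1·40320]=40320.000000
The bounds max(0,m−m')=0 and min(l+m,l−m')=0 give 1 term
  k=0: (−1)^0·40320.0000/(40320)·0.9761^8·0.2175^0 = +0.823787
d^4_{-4,-4}(0.4385) = +0.823787
|D^4_{-4,-4}|² = |d^4_{-4,-4}(β)|² = (+0.823787)² = 0.678626 (the z-rotation phases have unit modulus)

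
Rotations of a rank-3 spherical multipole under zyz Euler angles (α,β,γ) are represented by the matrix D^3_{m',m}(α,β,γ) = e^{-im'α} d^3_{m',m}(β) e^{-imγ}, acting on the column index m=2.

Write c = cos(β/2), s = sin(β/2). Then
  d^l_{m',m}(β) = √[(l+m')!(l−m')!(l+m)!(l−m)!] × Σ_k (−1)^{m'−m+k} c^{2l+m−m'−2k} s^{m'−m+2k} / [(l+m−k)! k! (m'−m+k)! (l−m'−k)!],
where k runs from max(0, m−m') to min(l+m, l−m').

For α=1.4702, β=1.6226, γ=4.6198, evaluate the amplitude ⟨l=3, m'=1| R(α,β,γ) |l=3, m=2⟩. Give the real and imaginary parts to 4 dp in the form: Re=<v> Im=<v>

Re=0.1219 Im=-0.4149

D^3_{1,2}(1.4702,1.6226,4.6198) = e^{-i·1·1.4702}·d^3_{1,2}(1.6226)·e^{-i·2·4.6198}. Compute d first:
Half-angle: c=0.688556, s=0.725183. N=√(24·2·120·1)=75.894664
Admissible k: 1..2 (factorial args all ≥0)
  k=1: (−1)^0·75.8947/(24)·0.6886^5·0.7252^1 = +0.354932
  k=2: (−1)^1·75.8947/(12)·0.6886^3·0.7252^3 = -0.787392
d^3_{1,2}(1.6226) = +0.354932 -0.787392 = -0.432460
Phases: e^{-i·(1)·1.4702}=+0.100427-0.994944i, e^{-i·(2)·4.6198}=-0.982903-0.184121i ⇒ D=+0.121911-0.414921i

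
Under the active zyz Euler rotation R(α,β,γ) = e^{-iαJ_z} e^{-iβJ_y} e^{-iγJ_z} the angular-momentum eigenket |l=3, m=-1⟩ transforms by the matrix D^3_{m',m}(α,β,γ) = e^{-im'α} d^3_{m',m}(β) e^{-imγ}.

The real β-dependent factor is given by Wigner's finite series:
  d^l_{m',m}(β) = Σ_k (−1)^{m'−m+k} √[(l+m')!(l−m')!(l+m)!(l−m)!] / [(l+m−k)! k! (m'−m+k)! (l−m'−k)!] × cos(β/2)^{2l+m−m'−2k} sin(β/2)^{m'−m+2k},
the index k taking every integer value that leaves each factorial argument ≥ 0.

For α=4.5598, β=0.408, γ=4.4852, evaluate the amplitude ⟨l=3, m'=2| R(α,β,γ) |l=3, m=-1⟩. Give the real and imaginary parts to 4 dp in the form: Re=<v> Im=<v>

Re=0.0038 Im=-0.0482

D^3_{2,-1}(4.5598,0.408,4.4852) = e^{-i·2·4.5598}·d^3_{2,-1}(0.408)·e^{-i·-1·4.4852}. Compute d first:
c=cos(0.408/2)=0.979264, s=sin(0.408/2)=0.202588; N=√[120·1·2·24]=75.894664
Admissible k: 0..1 (factorial args all ≥0)
  k=0: (−1)^3·75.8947/(12)·0.9793^3·0.2026^3 = -0.049382
  k=1: (−1)^4·75.8947/(24)·0.9793^1·0.2026^5 = +0.001057
d^3_{2,-1}(0.408) = -0.049382 +0.001057 = -0.048325
D = (-0.953793-0.300463i)·(-0.048325)·(-0.225240-0.974303i) = +0.003765-0.048179i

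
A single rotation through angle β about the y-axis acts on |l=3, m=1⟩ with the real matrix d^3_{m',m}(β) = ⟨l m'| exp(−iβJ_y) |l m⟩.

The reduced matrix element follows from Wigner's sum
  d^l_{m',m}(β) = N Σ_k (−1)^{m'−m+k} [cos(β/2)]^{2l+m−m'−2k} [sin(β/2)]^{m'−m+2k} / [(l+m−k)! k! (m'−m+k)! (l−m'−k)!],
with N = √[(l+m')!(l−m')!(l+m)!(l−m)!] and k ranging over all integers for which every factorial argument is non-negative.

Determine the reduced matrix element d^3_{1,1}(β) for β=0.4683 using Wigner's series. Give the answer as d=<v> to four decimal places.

d^3_{1,1}(β=0.4683) via Wigner's sum:
With c≡cos(β/2)=0.972712 and s≡sin(β/2)=0.232016, N=[24·2·24·2]^{1/2}=48.000000
k: max(0,(1)−(1))=0 … min(3+(1),3−(1))=2
  k=0: (−1)^0·48.0000/(48)·0.9727^6·0.2320^0 = +0.847043
  k=1: (−1)^1·48.0000/(6)·0.9727^4·0.2320^2 = -0.385535
  k=2: (−1)^2·48.0000/(8)·0.9727^2·0.2320^4 = +0.016451
d^3_{1,1}(0.4683) = +0.847043 -0.385535 +0.016451 = +0.477959

d=0.4780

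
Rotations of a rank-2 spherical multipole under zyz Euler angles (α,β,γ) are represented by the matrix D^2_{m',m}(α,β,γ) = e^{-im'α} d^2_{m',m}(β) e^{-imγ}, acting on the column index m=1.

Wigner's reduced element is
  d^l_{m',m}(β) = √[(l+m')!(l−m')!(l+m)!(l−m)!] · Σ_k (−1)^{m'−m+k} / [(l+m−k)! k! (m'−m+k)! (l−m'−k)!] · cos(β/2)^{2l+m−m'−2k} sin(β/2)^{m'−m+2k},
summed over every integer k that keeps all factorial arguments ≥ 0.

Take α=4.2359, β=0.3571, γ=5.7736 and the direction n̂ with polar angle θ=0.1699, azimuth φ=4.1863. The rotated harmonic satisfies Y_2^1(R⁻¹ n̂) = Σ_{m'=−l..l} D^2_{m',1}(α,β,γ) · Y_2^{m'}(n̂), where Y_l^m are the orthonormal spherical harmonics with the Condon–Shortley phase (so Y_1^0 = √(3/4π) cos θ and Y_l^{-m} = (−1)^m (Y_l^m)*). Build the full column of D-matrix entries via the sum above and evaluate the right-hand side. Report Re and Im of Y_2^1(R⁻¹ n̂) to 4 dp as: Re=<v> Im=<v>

Need the full column D^2_{m',1} for m'=−2..2 at α=4.2359, β=0.3571, γ=5.7736.
cos(β/2)=0.984102, sin(β/2)=0.177603
d^2_{-2,1}: single k=3 term ⇒ +0.011026;  D = -0.009960+0.004730i
d^2_{-1,1}: k∈[2..3] ⇒ +0.091643 -0.000995 = +0.090648;  D = +0.003000-0.090599i
d^2_{0,1}: k∈[1..2] ⇒ +0.414616 -0.013504 = +0.401112;  D = +0.350149+0.195669i
d^2_{1,1}: k∈[0..1] ⇒ +0.937909 -0.091643 = +0.846266;  D = -0.705672+0.467111i
d^2_{2,1}: single k=0 term ⇒ -0.338533;  D = +0.036569+0.336552i
Y_2^{m'}(θ=0.1699,φ=4.1863) and Σ D·Y over m':
  (-0.0100+0.0047i)·(-0.0055-0.0096i)  (+0.0030-0.0906i)·(-0.0646+0.1113i)  (+0.3501+0.1957i)·(+0.6037+0.0000i)  (-0.7057+0.4671i)·(+0.0646+0.1113i)  (+0.0366+0.3366i)·(-0.0055+0.0096i)
Y_2^1(R⁻¹ n̂) = +0.120334+0.074533i

Re=0.1203 Im=0.0745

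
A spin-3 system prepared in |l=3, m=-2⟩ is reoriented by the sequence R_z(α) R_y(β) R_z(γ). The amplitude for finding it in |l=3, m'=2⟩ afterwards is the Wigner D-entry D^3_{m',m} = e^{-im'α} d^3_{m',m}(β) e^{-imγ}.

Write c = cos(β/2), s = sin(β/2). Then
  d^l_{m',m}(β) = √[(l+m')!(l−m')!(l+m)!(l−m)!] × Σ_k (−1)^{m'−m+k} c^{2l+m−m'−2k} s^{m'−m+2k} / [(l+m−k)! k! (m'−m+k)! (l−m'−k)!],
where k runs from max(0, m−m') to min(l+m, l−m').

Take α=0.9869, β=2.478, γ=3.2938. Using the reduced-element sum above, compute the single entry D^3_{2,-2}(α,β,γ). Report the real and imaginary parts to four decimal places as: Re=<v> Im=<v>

Re=0.0286 Im=0.2889

D^3_{2,-2}(0.9869,2.478,3.2938) = e^{-i·2·0.9869}·d^3_{2,-2}(2.478)·e^{-i·-2·3.2938}. Compute d first:
c=cos(2.478/2)=0.325742, s=sin(2.478/2)=0.945459; N=√[120·1·1·120]=120.000000
k: max(0,(-2)−(2))=0 … min(3+(-2),3−(2))=1
  k=0: (−1)^4·120.0000/(24)·0.3257^2·0.9455^4 = +0.423924
  k=1: (−1)^5·120.0000/(120)·0.3257^0·0.9455^6 = -0.714259
d^3_{2,-2}(2.478) = +0.423924 -0.714259 = -0.290335
Phases: e^{-i·(2)·0.9869}=-0.392183-0.919887i, e^{-i·(-2)·3.2938}=+0.954023+0.299735i ⇒ D=+0.028577+0.288925i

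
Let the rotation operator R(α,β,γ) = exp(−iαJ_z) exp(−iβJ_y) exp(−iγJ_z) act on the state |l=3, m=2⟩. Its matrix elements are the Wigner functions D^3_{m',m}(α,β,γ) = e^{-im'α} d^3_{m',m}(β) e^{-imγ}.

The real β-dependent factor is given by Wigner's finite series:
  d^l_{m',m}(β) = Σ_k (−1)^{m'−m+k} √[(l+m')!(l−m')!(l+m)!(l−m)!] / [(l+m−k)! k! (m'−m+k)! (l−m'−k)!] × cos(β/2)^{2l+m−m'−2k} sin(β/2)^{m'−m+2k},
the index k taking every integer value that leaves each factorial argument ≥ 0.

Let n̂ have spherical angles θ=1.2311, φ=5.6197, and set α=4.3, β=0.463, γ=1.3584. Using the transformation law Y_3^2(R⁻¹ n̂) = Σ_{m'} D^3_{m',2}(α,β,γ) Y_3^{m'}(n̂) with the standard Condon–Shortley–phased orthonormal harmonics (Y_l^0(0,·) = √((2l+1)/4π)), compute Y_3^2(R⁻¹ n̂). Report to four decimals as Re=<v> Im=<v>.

Need the full column D^3_{m',2} for m'=−3..3 at α=4.3, β=0.463, γ=1.3584.
cos(β/2)=0.973323, sin(β/2)=0.229438
d^3_{-3,2}: single k=5 term ⇒ +0.001516;  D = -0.001100-0.001043i
d^3_{-2,2}: k∈[4..5] ⇒ +0.013126 -0.000146 = +0.012980;  D = +0.011956-0.005055i
d^3_{-1,2}: k∈[3..4] ⇒ +0.070436 -0.001957 = +0.068479;  D = -0.000849+0.068474i
d^3_{0,2}: k∈[2..3] ⇒ +0.258773 -0.014379 = +0.244394;  D = -0.222673-0.100722i
d^3_{1,2}: k∈[1..2] ⇒ +0.633798 -0.070436 = +0.563361;  D = +0.418442-0.377204i
d^3_{2,2}: k∈[0..1] ⇒ +0.850242 -0.236226 = +0.614016;  D = +0.193863+0.582609i
d^3_{3,2}: single k=0 term ⇒ -0.490937;  D = +0.488899+0.044694i
Y_3^{m'}(θ=1.2311,φ=5.6197) and Σ D·Y over m':
  (-0.0011-0.0010i)·(-0.1425+0.3194i)  (+0.0120-0.0051i)·(+0.0731+0.2938i)  (-0.0008+0.0685i)·(-0.1068-0.0835i)  (-0.2227-0.1007i)·(-0.3040+0.0000i)  (+0.4184-0.3772i)·(+0.1068-0.0835i)  (+0.1939+0.5826i)·(+0.0731-0.2938i)  (+0.4889+0.0447i)·(+0.1425+0.3194i)
Y_3^2(R⁻¹ n̂) = +0.330255+0.099228i

Re=0.3303 Im=0.0992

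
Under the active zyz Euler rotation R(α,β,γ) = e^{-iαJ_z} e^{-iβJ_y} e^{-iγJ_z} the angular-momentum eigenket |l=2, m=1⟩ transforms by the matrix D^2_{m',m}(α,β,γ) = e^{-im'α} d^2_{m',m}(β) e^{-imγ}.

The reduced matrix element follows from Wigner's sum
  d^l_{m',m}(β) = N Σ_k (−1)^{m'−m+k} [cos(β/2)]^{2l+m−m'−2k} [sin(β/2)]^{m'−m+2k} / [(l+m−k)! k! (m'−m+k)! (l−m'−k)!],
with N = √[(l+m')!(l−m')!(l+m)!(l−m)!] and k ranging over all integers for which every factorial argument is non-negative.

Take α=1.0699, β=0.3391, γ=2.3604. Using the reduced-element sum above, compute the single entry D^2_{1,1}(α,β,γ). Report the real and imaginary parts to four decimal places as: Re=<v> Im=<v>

First d^2_{1,1}(β=0.3391), then the phase factors e^{-i(1)α} and e^{-i(1)γ}:
c=cos(0.3391/2)=0.985661, s=sin(0.3391/2)=0.168739; N=√[6·1·6·1]=6.000000
Admissible k: 0..1 (factorial args all ≥0)
  k=0: (−1)^0·6.0000/(6)·0.9857^4·0.1687^0 = +0.943865
  k=1: (−1)^1·6.0000/(2)·0.9857^2·0.1687^2 = -0.082986
d^2_{1,1}(0.3391) = +0.943865 -0.082986 = +0.860879
Attach z-rotation phases: D = e^{-i(1)(1.0699)}·(+0.860879)·e^{-i(1)(2.3604)} = -0.825249+0.245104i

Re=-0.8252 Im=0.2451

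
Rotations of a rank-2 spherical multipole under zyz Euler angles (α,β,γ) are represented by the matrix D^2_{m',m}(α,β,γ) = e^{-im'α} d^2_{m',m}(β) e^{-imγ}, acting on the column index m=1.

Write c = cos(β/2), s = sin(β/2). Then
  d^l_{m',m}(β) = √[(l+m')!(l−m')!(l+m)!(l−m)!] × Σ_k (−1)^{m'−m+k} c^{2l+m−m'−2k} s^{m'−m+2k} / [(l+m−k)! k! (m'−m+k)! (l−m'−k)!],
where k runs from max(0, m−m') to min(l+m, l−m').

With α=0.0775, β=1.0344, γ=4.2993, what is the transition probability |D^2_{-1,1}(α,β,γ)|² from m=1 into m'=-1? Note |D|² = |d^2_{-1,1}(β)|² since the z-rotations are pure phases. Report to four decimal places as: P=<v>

Split into d^2_{-1,1}(β=1.0344) × two z-phases.
Half-angle: c=0.869207, s=0.494448. N=√(1·6·6·1)=6.000000
The bounds max(0,m−m')=2 and min(l+m,l−m')=3 give 2 terms
  k=2: (−1)^0·6.0000/(2)·0.8692^2·0.4944^2 = +0.554127
  k=3: (−1)^1·6.0000/(6)·0.8692^0·0.4944^4 = -0.059770
d^2_{-1,1}(1.0344) = +0.554127 -0.059770 = +0.494357
|D^2_{-1,1}|² = |d^2_{-1,1}(β)|² = (+0.494357)² = 0.244389 (the z-rotation phases have unit modulus)

P=0.2444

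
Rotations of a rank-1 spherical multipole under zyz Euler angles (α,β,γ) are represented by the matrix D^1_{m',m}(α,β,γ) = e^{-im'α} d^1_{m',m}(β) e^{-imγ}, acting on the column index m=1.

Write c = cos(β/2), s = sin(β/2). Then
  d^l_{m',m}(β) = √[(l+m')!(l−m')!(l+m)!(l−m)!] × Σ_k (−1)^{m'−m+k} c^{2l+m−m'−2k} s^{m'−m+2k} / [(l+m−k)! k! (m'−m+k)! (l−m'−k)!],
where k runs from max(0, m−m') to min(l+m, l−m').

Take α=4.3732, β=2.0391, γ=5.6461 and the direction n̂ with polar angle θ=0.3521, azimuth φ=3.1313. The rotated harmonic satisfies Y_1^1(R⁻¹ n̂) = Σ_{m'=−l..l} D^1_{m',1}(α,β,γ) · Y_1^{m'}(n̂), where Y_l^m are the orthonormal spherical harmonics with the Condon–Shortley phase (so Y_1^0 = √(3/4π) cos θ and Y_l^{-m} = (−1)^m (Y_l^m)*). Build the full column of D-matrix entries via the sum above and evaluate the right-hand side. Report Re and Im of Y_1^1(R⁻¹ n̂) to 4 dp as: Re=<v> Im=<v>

Re=0.1795 Im=0.2731

Need the full column D^1_{m',1} for m'=−1..1 at α=4.3732, β=2.0391, γ=5.6461.
cos(β/2)=0.523749, sin(β/2)=0.851872
d^1_{-1,1}: single k=2 term ⇒ +0.725687;  D = +0.212996-0.693725i
d^1_{0,1}: single k=1 term ⇒ +0.630976;  D = +0.507200+0.375339i
d^1_{1,1}: single k=0 term ⇒ +0.274313;  D = -0.227246+0.153646i
Y_1^{m'}(θ=0.3521,φ=3.1313) and Σ D·Y over m':
  (+0.2130-0.6937i)·(-0.1191-0.0012i)  (+0.5072+0.3753i)·(+0.4586+0.0000i)  (-0.2272+0.1536i)·(+0.1191-0.0012i)
Y_1^1(R⁻¹ n̂) = +0.179501+0.273118i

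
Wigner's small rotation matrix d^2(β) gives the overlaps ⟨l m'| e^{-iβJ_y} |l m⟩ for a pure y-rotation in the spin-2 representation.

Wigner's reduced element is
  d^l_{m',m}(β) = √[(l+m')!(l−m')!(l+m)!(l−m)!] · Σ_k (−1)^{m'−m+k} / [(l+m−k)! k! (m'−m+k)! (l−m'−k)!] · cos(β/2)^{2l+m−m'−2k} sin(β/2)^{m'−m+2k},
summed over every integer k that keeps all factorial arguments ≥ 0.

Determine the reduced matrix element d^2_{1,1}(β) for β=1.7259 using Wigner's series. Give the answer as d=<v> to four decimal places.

d=-0.5534

d^2_{1,1}(β=1.7259) via Wigner's sum:
c=cos(1.7259/2)=0.650199, s=sin(1.7259/2)=0.759764; N=√[6·1·6·1]=6.000000
The bounds max(0,m−m')=0 and min(l+m,l−m')=1 give 2 terms
  k=0: (−1)^0·6.0000/(6)·0.6502^4·0.7598^0 = +0.178725
  k=1: (−1)^1·6.0000/(2)·0.6502^2·0.7598^2 = -0.732101
d^2_{1,1}(1.7259) = +0.178725 -0.732101 = -0.553376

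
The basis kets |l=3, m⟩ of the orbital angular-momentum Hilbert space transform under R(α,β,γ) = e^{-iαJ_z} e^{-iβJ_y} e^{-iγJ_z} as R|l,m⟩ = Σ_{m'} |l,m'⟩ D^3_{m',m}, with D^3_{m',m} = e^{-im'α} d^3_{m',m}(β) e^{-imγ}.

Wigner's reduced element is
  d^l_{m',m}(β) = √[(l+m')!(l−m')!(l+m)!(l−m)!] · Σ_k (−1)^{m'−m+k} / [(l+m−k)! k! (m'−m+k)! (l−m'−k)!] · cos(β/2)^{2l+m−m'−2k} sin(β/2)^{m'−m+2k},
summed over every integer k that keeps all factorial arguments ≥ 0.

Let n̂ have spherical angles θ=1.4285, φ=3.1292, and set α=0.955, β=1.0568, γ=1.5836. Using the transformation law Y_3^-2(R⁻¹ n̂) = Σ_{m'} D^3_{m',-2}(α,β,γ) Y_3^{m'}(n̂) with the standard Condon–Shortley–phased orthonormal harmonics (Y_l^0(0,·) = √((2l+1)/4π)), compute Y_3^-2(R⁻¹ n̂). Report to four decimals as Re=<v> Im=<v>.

Re=-0.2234 Im=0.2736

Need the full column D^3_{m',-2} for m'=−3..3 at α=0.955, β=1.0568, γ=1.5836.
cos(β/2)=0.863615, sin(β/2)=0.504152
d^3_{-3,-2}: single k=1 term ⇒ +0.593250;  D = +0.574662-0.147339i
d^3_{-2,-2}: k∈[0..1] ⇒ +0.414878 -0.706926 = -0.292047;  D = -0.104195+0.272828i
d^3_{-1,-2}: k∈[0..1] ⇒ -0.765882 +0.522006 = -0.243877;  D = +0.135722+0.202621i
d^3_{0,-2}: k∈[0..1] ⇒ +0.774398 -0.263905 = +0.510493;  D = -0.510326-0.013071i
d^3_{1,-2}: k∈[0..1] ⇒ -0.522006 +0.088946 = -0.433059;  D = +0.259108-0.346992i
d^3_{2,-2}: k∈[0..1] ⇒ +0.240911 -0.016420 = +0.224491;  D = +0.069251+0.213543i
d^3_{3,-2}: single k=0 term ⇒ -0.068898;  D = -0.065775-0.020505i
Y_3^{m'}(θ=1.4285,φ=3.1292) and Σ D·Y over m':
  (+0.5747-0.1473i)·(-0.4044-0.0150i)  (-0.1042+0.2728i)·(+0.1420+0.0035i)  (+0.1357+0.2026i)·(+0.2877+0.0036i)  (-0.5103-0.0131i)·(-0.1534+0.0000i)  (+0.2591-0.3470i)·(-0.2877+0.0036i)  (+0.0693+0.2135i)·(+0.1420-0.0035i)  (-0.0658-0.0205i)·(+0.4044-0.0150i)
Y_3^-2(R⁻¹ n̂) = -0.223380+0.273631i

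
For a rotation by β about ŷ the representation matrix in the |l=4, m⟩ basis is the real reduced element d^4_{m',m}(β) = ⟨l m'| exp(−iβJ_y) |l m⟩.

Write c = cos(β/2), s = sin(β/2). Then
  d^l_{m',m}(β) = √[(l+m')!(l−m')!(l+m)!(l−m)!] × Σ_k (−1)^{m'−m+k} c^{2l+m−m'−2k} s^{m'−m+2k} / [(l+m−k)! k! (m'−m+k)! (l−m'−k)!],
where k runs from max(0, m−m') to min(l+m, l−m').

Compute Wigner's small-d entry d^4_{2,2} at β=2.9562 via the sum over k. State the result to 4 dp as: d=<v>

d=0.0011

d^4_{2,2}(β=2.9562) via Wigner's sum:
c=cos(2.9562/2)=0.092564, s=sin(2.9562/2)=0.995707; N=√[720·2·720·2]=1440.000000
k∈{0,1,2} keeps every argument non-negative
  k=0: (−1)^0·1440.0000/(1440)·0.0926^8·0.9957^0 = +0.000000
  k=1: (−1)^1·1440.0000/(120)·0.0926^6·0.9957^2 = -0.000007
  k=2: (−1)^2·1440.0000/(96)·0.0926^4·0.9957^4 = +0.001082
d^4_{2,2}(2.9562) = +0.000000 -0.000007 +0.001082 = +0.001075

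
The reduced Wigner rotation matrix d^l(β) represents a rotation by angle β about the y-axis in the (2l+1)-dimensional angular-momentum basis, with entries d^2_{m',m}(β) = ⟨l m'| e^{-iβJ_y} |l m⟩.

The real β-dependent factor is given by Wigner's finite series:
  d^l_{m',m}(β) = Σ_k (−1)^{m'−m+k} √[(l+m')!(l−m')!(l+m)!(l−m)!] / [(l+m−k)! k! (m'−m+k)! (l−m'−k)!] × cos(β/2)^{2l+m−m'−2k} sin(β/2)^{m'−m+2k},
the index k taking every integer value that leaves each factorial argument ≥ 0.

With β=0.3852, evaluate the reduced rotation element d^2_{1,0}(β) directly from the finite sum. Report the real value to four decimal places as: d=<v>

d=-0.4265

d^2_{1,0}(β=0.3852) via Wigner's sum:
c=cos(0.3852/2)=0.981510, s=sin(0.3852/2)=0.191411; N=√[6·1·2·2]=4.898979
k: max(0,(0)−(1))=0 … min(2+(0),2−(1))=1
  k=0: (−1)^1·4.8990/(2)·0.9815^3·0.1914^1 = -0.443330
  k=1: (−1)^2·4.8990/(2)·0.9815^1·0.1914^3 = +0.016861
d^2_{1,0}(0.3852) = -0.443330 +0.016861 = -0.426470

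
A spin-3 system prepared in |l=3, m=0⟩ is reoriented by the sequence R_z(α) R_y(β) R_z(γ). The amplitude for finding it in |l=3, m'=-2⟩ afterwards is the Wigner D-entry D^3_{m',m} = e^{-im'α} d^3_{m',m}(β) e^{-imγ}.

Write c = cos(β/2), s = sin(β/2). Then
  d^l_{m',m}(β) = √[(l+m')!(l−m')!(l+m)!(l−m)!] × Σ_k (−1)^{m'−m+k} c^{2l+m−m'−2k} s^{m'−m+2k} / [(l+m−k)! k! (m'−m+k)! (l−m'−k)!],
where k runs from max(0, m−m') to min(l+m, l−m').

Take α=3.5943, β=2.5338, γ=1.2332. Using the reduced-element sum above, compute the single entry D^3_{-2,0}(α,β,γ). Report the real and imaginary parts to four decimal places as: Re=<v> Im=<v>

First d^3_{-2,0}(β=2.5338), then the phase factors e^{-i(-2)α} and e^{-i(0)γ}:
c=cos(2.5338/2)=0.299240, s=sin(2.5338/2)=0.954178; N=√[1·120·6·6]=65.726707
The bounds max(0,m−m')=2 and min(l+m,l−m')=3 give 2 terms
  k=2: (−1)^0·65.7267/(12)·0.2992^4·0.9542^2 = +0.039985
  k=3: (−1)^1·65.7267/(12)·0.2992^2·0.9542^4 = -0.406554
d^3_{-2,0}(2.5338) = +0.039985 -0.406554 = -0.366568
Phases: e^{-i·(-2)·3.5943}=+0.617359+0.786681i, e^{-i·(0)·1.2332}=+1.000000+0.000000i ⇒ D=-0.226304-0.288373i

Re=-0.2263 Im=-0.2884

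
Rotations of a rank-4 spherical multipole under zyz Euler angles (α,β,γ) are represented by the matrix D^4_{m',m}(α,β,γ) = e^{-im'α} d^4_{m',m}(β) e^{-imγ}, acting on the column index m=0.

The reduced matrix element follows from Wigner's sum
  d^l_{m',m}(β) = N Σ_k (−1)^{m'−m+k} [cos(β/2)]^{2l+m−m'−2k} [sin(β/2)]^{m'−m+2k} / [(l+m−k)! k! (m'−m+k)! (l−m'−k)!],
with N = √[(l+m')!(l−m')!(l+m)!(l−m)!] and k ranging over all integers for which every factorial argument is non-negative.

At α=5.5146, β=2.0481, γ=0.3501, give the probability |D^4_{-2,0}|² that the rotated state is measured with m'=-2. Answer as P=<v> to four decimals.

D^4_{-2,0}(5.5146,2.0481,0.3501) = e^{-i·-2·5.5146}·d^4_{-2,0}(2.0481)·e^{-i·0·0.3501}. Compute d first:
c=cos(2.0481/2)=0.519911, s=sin(2.0481/2)=0.854221; N=√[2·720·24·24]=910.735966
Admissible k: 2..4 (factorial args all ≥0)
  k=2: (−1)^0·910.7360/(96)·0.5199^6·0.8542^2 = +0.136720
  k=3: (−1)^1·910.7360/(36)·0.5199^4·0.8542^4 = -0.984204
  k=4: (−1)^2·910.7360/(96)·0.5199^2·0.8542^6 = +0.996321
d^4_{-2,0}(2.0481) = +0.136720 -0.984204 +0.996321 = +0.148837
|D^4_{-2,0}|² = |d^4_{-2,0}(β)|² = (+0.148837)² = 0.022152 (the z-rotation phases have unit modulus)

P=0.0222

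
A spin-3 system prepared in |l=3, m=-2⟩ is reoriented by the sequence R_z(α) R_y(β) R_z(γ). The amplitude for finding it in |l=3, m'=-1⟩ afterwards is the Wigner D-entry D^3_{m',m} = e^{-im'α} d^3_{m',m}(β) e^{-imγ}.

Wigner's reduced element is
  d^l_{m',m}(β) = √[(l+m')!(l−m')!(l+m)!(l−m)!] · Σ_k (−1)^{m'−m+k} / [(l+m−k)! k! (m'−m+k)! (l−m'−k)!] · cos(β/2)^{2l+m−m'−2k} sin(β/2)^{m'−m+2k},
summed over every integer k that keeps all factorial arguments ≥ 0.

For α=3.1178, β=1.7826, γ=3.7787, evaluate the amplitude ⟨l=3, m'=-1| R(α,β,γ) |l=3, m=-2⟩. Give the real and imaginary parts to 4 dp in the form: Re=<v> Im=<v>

Re=-0.1567 Im=-0.4724

First d^3_{-1,-2}(β=1.7826), then the phase factors e^{-i(-1)α} and e^{-i(-2)γ}:
Half-angle: c=0.628401, s=0.777889. N=√(2·24·1·120)=75.894664
The bounds max(0,m−m')=0 and min(l+m,l−m')=1 give 2 terms
  k=0: (−1)^1·75.8947/(24)·0.6284^5·0.7779^1 = -0.241048
  k=1: (−1)^2·75.8947/(12)·0.6284^3·0.7779^3 = +0.738745
d^3_{-1,-2}(1.7826) = -0.241048 +0.738745 = +0.497697
Attach z-rotation phases: D = e^{-i(-1)(3.1178)}·(+0.497697)·e^{-i(-2)(3.7787)} = -0.156736-0.472373i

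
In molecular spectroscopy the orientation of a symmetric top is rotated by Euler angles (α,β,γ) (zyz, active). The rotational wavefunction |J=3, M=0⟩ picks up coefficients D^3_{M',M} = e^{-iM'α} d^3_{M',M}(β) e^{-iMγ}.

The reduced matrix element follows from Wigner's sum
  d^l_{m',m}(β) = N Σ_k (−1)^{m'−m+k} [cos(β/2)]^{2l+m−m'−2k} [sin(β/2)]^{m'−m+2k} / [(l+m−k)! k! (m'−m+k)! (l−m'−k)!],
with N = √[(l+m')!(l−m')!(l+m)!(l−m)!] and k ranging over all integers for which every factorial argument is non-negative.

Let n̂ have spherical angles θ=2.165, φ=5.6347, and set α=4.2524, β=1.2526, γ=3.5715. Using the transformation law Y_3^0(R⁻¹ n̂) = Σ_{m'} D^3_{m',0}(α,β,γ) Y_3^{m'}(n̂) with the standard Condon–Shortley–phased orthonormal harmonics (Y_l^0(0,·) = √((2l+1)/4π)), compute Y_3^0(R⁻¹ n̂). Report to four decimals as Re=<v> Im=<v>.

Need the full column D^3_{m',0} for m'=−3..3 at α=4.2524, β=1.2526, γ=3.5715.
cos(β/2)=0.810202, sin(β/2)=0.586151
d^3_{-3,0}: single k=3 term ⇒ +0.478986;  D = +0.470292+0.090851i
d^3_{-2,0}: k∈[2..3] ⇒ +0.810872 -0.424410 = +0.386463;  D = -0.234134+0.307465i
d^3_{-1,0}: k∈[1..3] ⇒ +0.708869 -1.113064 +0.194192 = -0.210002;  D = +0.093228+0.188174i
d^3_{0,0}: k∈[0..3] ⇒ +0.282852 -1.332399 +0.697376 -0.040556 = -0.392727;  D = -0.392727+0.000000i
d^3_{1,0}: k∈[0..2] ⇒ -0.708869 +1.113064 -0.194192 = +0.210002;  D = -0.093228+0.188174i
d^3_{2,0}: k∈[0..1] ⇒ +0.810872 -0.424410 = +0.386463;  D = -0.234134-0.307465i
d^3_{3,0}: single k=0 term ⇒ -0.478986;  D = -0.470292+0.090851i
Y_3^{m'}(θ=2.165,φ=5.6347) and Σ D·Y over m':
  (+0.4703+0.0909i)·(-0.0869+0.2209i)  (-0.2341+0.3075i)·(-0.1062-0.3782i)  (+0.0932+0.1882i)·(+0.1210+0.0917i)  (-0.3927+0.0000i)·(+0.2994+0.0000i)  (-0.0932+0.1882i)·(-0.1210+0.0917i)  (-0.2341-0.3075i)·(-0.1062+0.3782i)  (-0.4703+0.0909i)·(+0.0869+0.2209i)
Y_3^0(R⁻¹ n̂) = +0.030950+0.000000i

Re=0.0310 Im=0.0000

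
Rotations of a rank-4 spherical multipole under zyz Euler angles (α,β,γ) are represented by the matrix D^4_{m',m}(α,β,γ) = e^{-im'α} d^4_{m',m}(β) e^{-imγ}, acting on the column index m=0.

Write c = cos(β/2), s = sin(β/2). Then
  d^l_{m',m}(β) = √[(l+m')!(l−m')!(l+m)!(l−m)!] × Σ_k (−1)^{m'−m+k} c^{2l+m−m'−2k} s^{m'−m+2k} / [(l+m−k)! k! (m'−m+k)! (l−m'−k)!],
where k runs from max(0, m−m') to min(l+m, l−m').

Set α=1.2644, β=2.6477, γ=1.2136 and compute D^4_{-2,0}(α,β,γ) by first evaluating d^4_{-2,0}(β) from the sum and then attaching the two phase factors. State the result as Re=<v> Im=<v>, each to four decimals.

Re=-0.3217 Im=0.2262

D^4_{-2,0}(1.2644,2.6477,1.2136) = e^{-i·-2·1.2644}·d^4_{-2,0}(2.6477)·e^{-i·0·1.2136}. Compute d first:
Half-angle: c=0.244444, s=0.969663. N=√(2·720·24·24)=910.735966
k: max(0,(0)−(-2))=2 … min(4+(0),4−(-2))=4
  k=2: (−1)^0·910.7360/(96)·0.2444^6·0.9697^2 = +0.001903
  k=3: (−1)^1·910.7360/(36)·0.2444^4·0.9697^4 = -0.079853
  k=4: (−1)^2·910.7360/(96)·0.2444^2·0.9697^6 = +0.471201
d^4_{-2,0}(2.6477) = +0.001903 -0.079853 +0.471201 = +0.393251
Attach z-rotation phases: D = e^{-i(-2)(1.2644)}·(+0.393251)·e^{-i(0)(1.2136)} = -0.321697+0.226180i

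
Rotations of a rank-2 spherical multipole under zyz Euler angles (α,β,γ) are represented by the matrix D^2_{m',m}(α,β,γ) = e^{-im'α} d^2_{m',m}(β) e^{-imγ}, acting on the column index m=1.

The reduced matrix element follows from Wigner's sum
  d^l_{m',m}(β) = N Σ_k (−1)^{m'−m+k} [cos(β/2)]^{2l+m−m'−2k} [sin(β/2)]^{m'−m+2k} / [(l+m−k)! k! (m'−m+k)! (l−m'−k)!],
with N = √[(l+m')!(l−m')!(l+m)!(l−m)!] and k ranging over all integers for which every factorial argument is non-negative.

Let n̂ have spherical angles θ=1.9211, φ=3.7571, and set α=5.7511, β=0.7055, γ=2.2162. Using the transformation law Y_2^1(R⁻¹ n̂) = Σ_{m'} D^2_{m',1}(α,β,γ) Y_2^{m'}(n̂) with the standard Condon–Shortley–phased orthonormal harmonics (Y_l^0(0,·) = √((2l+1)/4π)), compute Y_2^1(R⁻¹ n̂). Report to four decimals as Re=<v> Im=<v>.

Re=-0.2534 Im=0.2260

Need the full column D^2_{m',1} for m'=−2..2 at α=5.7511, β=0.7055, γ=2.2162.
cos(β/2)=0.938426, sin(β/2)=0.345480
d^2_{-2,1}: single k=3 term ⇒ +0.077392;  D = -0.076648+0.010706i
d^2_{-1,1}: k∈[2..3] ⇒ +0.315331 -0.014246 = +0.301085;  D = -0.278096-0.115389i
d^2_{0,1}: k∈[1..2] ⇒ +0.699357 -0.094786 = +0.604571;  D = -0.363662-0.482965i
d^2_{1,1}: k∈[0..1] ⇒ +0.775533 -0.315331 = +0.460202;  D = -0.052038-0.457251i
d^2_{2,1}: single k=0 term ⇒ -0.571022;  D = -0.232197+0.521681i
Y_2^{m'}(θ=1.9211,φ=3.7571) and Σ D·Y over m':
  (-0.0766+0.0107i)·(+0.1136-0.3213i)  (-0.2781-0.1154i)·(+0.2033-0.1438i)  (-0.3637-0.4830i)·(-0.2040+0.0000i)  (-0.0520-0.4573i)·(-0.2033-0.1438i)  (-0.2322+0.5217i)·(+0.1136+0.3213i)
Y_2^1(R⁻¹ n̂) = -0.253378+0.225968i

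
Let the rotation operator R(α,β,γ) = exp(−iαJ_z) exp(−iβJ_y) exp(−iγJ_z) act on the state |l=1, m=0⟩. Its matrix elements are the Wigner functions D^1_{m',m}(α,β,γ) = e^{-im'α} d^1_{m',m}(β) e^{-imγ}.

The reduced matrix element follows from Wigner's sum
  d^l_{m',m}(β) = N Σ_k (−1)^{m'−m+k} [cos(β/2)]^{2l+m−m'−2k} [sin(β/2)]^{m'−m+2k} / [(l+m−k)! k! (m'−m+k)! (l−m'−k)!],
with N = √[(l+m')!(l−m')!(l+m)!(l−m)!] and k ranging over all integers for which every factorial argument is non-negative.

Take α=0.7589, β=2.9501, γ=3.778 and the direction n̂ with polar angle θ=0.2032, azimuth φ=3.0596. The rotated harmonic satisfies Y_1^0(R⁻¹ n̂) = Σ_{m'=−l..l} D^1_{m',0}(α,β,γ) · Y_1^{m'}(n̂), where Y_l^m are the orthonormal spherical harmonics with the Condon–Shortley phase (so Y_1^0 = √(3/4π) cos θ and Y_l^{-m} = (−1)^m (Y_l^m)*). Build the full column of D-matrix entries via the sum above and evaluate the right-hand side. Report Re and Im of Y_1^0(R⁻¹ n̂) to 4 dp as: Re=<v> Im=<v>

Re=-0.4823 Im=0.0000

Need the full column D^1_{m',0} for m'=−1..1 at α=0.7589, β=2.9501, γ=3.778.
cos(β/2)=0.095600, sin(β/2)=0.995420
d^1_{-1,0}: single k=1 term ⇒ +0.134580;  D = +0.097650+0.092608i
d^1_{0,0}: k∈[0..1] ⇒ +0.009139 -0.990861 = -0.981721;  D = -0.981721+0.000000i
d^1_{1,0}: single k=0 term ⇒ -0.134580;  D = -0.097650+0.092608i
Y_1^{m'}(θ=0.2032,φ=3.0596) and Σ D·Y over m':
  (+0.0977+0.0926i)·(-0.0695-0.0057i)  (-0.9817+0.0000i)·(+0.4785+0.0000i)  (-0.0977+0.0926i)·(+0.0695-0.0057i)
Y_1^0(R⁻¹ n̂) = -0.482316+0.000000i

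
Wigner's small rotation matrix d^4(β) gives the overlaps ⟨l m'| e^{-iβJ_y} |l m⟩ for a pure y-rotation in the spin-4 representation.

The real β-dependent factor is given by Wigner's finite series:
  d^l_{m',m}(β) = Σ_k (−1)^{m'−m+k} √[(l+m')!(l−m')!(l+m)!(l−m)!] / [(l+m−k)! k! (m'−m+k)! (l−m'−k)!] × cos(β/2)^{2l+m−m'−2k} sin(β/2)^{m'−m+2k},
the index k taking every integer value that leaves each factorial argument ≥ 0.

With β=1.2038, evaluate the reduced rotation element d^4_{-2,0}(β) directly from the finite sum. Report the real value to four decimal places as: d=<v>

d^4_{-2,0}(β=1.2038) via Wigner's sum:
With c≡cos(β/2)=0.824261 and s≡sin(β/2)=0.566210, N=[2·720·24·24]^{1/2}=910.735966
Admissible k: 2..4 (factorial args all ≥0)
  k=2: (−1)^0·910.7360/(96)·0.8243^6·0.5662^2 = +0.953817
  k=3: (−1)^1·910.7360/(36)·0.8243^4·0.5662^4 = -1.200214
  k=4: (−1)^2·910.7360/(96)·0.8243^2·0.5662^6 = +0.212380
d^4_{-2,0}(1.2038) = +0.953817 -1.200214 +0.212380 = -0.034016

d=-0.0340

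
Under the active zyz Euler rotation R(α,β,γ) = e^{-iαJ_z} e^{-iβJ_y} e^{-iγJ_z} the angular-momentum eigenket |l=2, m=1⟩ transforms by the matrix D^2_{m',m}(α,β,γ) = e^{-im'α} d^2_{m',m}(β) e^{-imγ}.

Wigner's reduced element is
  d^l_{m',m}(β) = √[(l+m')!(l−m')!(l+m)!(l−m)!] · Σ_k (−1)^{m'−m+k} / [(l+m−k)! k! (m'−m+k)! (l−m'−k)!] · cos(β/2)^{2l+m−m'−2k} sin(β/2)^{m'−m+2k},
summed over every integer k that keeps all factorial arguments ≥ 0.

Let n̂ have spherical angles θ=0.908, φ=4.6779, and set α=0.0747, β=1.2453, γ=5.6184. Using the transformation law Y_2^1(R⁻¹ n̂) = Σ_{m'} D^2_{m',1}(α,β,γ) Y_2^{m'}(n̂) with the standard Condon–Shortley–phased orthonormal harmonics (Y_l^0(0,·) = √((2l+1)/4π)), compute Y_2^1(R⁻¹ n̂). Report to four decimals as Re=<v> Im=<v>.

Need the full column D^2_{m',1} for m'=−2..2 at α=0.0747, β=1.2453, γ=5.6184.
cos(β/2)=0.812336, sin(β/2)=0.583190
d^2_{-2,1}: single k=3 term ⇒ +0.322252;  D = +0.221213+0.234331i
d^2_{-1,1}: k∈[2..3] ⇒ +0.673306 -0.115675 = +0.557631;  D = +0.411986+0.375792i
d^2_{0,1}: k∈[1..2] ⇒ +0.765760 -0.394676 = +0.371083;  D = +0.292061+0.228918i
d^2_{1,1}: k∈[0..1] ⇒ +0.435454 -0.673306 = -0.237852;  D = -0.197629-0.132348i
d^2_{2,1}: single k=0 term ⇒ -0.625240;  D = -0.544023-0.308162i
Y_2^{m'}(θ=0.908,φ=4.6779) and Σ D·Y over m':
  (+0.2212+0.2343i)·(-0.2395-0.0165i)  (+0.4120+0.3758i)·(-0.0129+0.3745i)  (+0.2921+0.2289i)·(+0.0429+0.0000i)  (-0.1976-0.1323i)·(+0.0129+0.3745i)  (-0.5440-0.3082i)·(-0.2395+0.0165i)
Y_2^1(R⁻¹ n̂) = -0.000259+0.088539i

Re=-0.0003 Im=0.0885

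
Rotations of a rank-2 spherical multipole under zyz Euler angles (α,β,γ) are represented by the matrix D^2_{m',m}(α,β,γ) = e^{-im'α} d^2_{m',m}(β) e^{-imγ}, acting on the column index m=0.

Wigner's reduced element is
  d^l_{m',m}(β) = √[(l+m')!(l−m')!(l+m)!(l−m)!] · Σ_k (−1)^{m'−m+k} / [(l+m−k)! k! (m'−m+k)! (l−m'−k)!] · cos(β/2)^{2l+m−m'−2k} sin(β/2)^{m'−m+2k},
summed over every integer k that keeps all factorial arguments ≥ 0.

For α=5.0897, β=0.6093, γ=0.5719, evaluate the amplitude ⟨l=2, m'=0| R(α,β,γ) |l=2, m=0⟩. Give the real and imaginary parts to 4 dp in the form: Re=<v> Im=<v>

Re=0.5087 Im=0.0000

First d^2_{0,0}(β=0.6093), then the phase factors e^{-i(0)α} and e^{-i(0)γ}:
With c≡cos(β/2)=0.953952 and s≡sin(β/2)=0.299959, N=[2·2·2·2]^{1/2}=4.000000
k∈{0,1,2} keeps every argument non-negative
  k=0: (−1)^0·4.0000/(4)·0.9540^4·0.3000^0 = +0.828144
  k=1: (−1)^1·4.0000/(1)·0.9540^2·0.3000^2 = -0.327520
  k=2: (−1)^2·4.0000/(4)·0.9540^0·0.3000^4 = +0.008096
d^2_{0,0}(0.6093) = +0.828144 -0.327520 +0.008096 = +0.508720
Phases: e^{-i·(0)·5.0897}=+1.000000+0.000000i, e^{-i·(0)·0.5719}=+1.000000+0.000000i ⇒ D=+0.508720+0.000000i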